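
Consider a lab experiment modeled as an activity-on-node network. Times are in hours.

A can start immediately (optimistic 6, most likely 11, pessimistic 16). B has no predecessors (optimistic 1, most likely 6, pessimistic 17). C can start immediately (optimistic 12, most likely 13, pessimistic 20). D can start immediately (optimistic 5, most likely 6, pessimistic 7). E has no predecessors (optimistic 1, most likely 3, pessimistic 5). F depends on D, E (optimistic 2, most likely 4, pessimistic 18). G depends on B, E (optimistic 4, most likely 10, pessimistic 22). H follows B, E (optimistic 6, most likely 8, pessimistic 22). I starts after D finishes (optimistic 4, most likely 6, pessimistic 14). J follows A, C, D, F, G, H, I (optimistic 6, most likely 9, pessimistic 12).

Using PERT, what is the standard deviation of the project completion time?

4.14 hours

te_A = (6 + 4·11 + 16)/6 = 66/6 = 11; σ²_A = ((16−6)/6)² = 2.778
te_B = (1 + 4·6 + 17)/6 = 42/6 = 7; σ²_B = ((17−1)/6)² = 7.111
te_C = (12 + 4·13 + 20)/6 = 84/6 = 14; σ²_C = ((20−12)/6)² = 1.778
te_D = (5 + 4·6 + 7)/6 = 36/6 = 6; σ²_D = ((7−5)/6)² = 0.111
te_E = (1 + 4·3 + 5)/6 = 18/6 = 3; σ²_E = ((5−1)/6)² = 0.444
te_F = (2 + 4·4 + 18)/6 = 36/6 = 6; σ²_F = ((18−2)/6)² = 7.111
te_G = (4 + 4·10 + 22)/6 = 66/6 = 11; σ²_G = ((22−4)/6)² = 9.000
te_H = (6 + 4·8 + 22)/6 = 60/6 = 10; σ²_H = ((22−6)/6)² = 7.111
te_I = (4 + 4·6 + 14)/6 = 42/6 = 7; σ²_I = ((14−4)/6)² = 2.778
te_J = (6 + 4·9 + 12)/6 = 54/6 = 9; σ²_J = ((12−6)/6)² = 1.000

Forward pass:
ES_A = 0; EF_A = 11
ES_B = 0; EF_B = 7
ES_C = 0; EF_C = 14
ES_D = 0; EF_D = 6
ES_E = 0; EF_E = 3
ES_F = max(EF_D=6, EF_E=3) = 6; EF_F = 6+6 = 12
ES_G = max(EF_B=7, EF_E=3) = 7; EF_G = 7+11 = 18
ES_H = max(EF_B=7, EF_E=3) = 7; EF_H = 7+10 = 17
ES_I = 6; EF_I = 6+7 = 13
ES_J = max(EF_A=11, EF_C=14, EF_D=6, EF_F=12, EF_G=18, EF_H=17, EF_I=13) = 18; EF_J = 18+9 = 27
Expected project duration μ = 27 hours. Critical path: B → G → J.

Variance along critical path = 7.111 + 9.000 + 1.000 = 17.111
σ = √17.111 = 4.137 hours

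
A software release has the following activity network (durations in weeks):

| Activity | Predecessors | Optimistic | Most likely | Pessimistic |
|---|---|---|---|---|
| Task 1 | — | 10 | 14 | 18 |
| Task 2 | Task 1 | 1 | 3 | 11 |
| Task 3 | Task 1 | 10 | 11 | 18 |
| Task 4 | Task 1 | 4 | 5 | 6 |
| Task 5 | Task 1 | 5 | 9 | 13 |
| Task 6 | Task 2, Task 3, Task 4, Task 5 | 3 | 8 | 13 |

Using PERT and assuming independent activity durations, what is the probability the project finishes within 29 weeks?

0.023

te_Task 1 = (10 + 4·14 + 18)/6 = 84/6 = 14; σ²_Task 1 = ((18−10)/6)² = 1.778
te_Task 2 = (1 + 4·3 + 11)/6 = 24/6 = 4; σ²_Task 2 = ((11−1)/6)² = 2.778
te_Task 3 = (10 + 4·11 + 18)/6 = 72/6 = 12; σ²_Task 3 = ((18−10)/6)² = 1.778
te_Task 4 = (4 + 4·5 + 6)/6 = 30/6 = 5; σ²_Task 4 = ((6−4)/6)² = 0.111
te_Task 5 = (5 + 4·9 + 13)/6 = 54/6 = 9; σ²_Task 5 = ((13−5)/6)² = 1.778
te_Task 6 = (3 + 4·8 + 13)/6 = 48/6 = 8; σ²_Task 6 = ((13−3)/6)² = 2.778

Forward pass:
ES_Task 1 = 0; EF_Task 1 = 14
ES_Task 2 = 14; EF_Task 2 = 14+4 = 18
ES_Task 3 = 14; EF_Task 3 = 14+12 = 26
ES_Task 4 = 14; EF_Task 4 = 14+5 = 19
ES_Task 5 = 14; EF_Task 5 = 14+9 = 23
ES_Task 6 = max(EF_Task 2=18, EF_Task 3=26, EF_Task 4=19, EF_Task 5=23) = 26; EF_Task 6 = 26+8 = 34
Expected project duration μ = 34 weeks. Critical path: Task 1 → Task 3 → Task 6.

Variance along critical path = 1.778 + 1.778 + 2.778 = 6.333; σ = √6.333 = 2.517 weeks.
Z = (29 − 34) / 2.517 = -1.987
P(T ≤ 29) = Φ(-1.987) ≈ 0.023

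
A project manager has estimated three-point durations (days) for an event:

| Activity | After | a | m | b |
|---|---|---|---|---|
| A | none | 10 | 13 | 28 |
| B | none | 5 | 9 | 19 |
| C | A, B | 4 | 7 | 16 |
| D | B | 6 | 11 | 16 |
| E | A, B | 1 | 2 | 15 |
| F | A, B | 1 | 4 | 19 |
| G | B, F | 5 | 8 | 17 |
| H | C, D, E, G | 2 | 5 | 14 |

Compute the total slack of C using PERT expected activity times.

te_A = (10 + 4·13 + 28)/6 = 90/6 = 15
te_B = (5 + 4·9 + 19)/6 = 60/6 = 10
te_C = (4 + 4·7 + 16)/6 = 48/6 = 8
te_D = (6 + 4·11 + 16)/6 = 66/6 = 11
te_E = (1 + 4·2 + 15)/6 = 24/6 = 4
te_F = (1 + 4·4 + 19)/6 = 36/6 = 6
te_G = (5 + 4·8 + 17)/6 = 54/6 = 9
te_H = (2 + 4·5 + 14)/6 = 36/6 = 6

Forward pass:
ES_A = 0; EF_A = 15
ES_B = 0; EF_B = 10
ES_C = max(EF_A=15, EF_B=10) = 15; EF_C = 15+8 = 23
ES_D = 10; EF_D = 10+11 = 21
ES_E = max(EF_A=15, EF_B=10) = 15; EF_E = 15+4 = 19
ES_F = max(EF_A=15, EF_B=10) = 15; EF_F = 15+6 = 21
ES_G = max(EF_B=10, EF_F=21) = 21; EF_G = 21+9 = 30
ES_H = max(EF_C=23, EF_D=21, EF_E=19, EF_G=30) = 30; EF_H = 30+6 = 36
Expected project duration μ = 36 days. Critical path: A → F → G → H.

Backward pass:
LF_H = 36; LS_H = 36−6 = 30
LF_G = LS_H = 30; LS_G = 30−9 = 21
LF_F = LS_G = 21; LS_F = 21−6 = 15
LF_E = LS_H = 30; LS_E = 30−4 = 26
LF_D = LS_H = 30; LS_D = 30−11 = 19
LF_C = LS_H = 30; LS_C = 30−8 = 22
LF_B = min(LS_C=22, LS_D=19, LS_E=26, LS_F=15, LS_G=21) = 15; LS_B = 15−10 = 5
LF_A = min(LS_C=22, LS_E=26, LS_F=15) = 15; LS_A = 15−15 = 0
Slack_C = LS_C − ES_C = 22 − 15 = 7

7 days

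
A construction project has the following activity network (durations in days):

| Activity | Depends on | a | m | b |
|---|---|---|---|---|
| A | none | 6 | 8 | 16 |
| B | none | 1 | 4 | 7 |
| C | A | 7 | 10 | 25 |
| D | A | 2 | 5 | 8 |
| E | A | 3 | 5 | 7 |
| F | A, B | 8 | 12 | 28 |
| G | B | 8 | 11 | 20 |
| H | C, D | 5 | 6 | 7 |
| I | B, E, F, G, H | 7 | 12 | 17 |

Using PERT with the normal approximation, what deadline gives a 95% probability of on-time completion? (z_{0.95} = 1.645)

45.3 days

te_A = (6 + 4·8 + 16)/6 = 54/6 = 9; σ²_A = ((16−6)/6)² = 2.778
te_B = (1 + 4·4 + 7)/6 = 24/6 = 4; σ²_B = ((7−1)/6)² = 1.000
te_C = (7 + 4·10 + 25)/6 = 72/6 = 12; σ²_C = ((25−7)/6)² = 9.000
te_D = (2 + 4·5 + 8)/6 = 30/6 = 5; σ²_D = ((8−2)/6)² = 1.000
te_E = (3 + 4·5 + 7)/6 = 30/6 = 5; σ²_E = ((7−3)/6)² = 0.444
te_F = (8 + 4·12 + 28)/6 = 84/6 = 14; σ²_F = ((28−8)/6)² = 11.111
te_G = (8 + 4·11 + 20)/6 = 72/6 = 12; σ²_G = ((20−8)/6)² = 4.000
te_H = (5 + 4·6 + 7)/6 = 36/6 = 6; σ²_H = ((7−5)/6)² = 0.111
te_I = (7 + 4·12 + 17)/6 = 72/6 = 12; σ²_I = ((17−7)/6)² = 2.778

Forward pass:
ES_A = 0; EF_A = 9
ES_B = 0; EF_B = 4
ES_C = 9; EF_C = 9+12 = 21
ES_D = 9; EF_D = 9+5 = 14
ES_E = 9; EF_E = 9+5 = 14
ES_F = max(EF_A=9, EF_B=4) = 9; EF_F = 9+14 = 23
ES_G = 4; EF_G = 4+12 = 16
ES_H = max(EF_C=21, EF_D=14) = 21; EF_H = 21+6 = 27
ES_I = max(EF_B=4, EF_E=14, EF_F=23, EF_G=16, EF_H=27) = 27; EF_I = 27+12 = 39
Expected project duration μ = 39 days. Critical path: A → C → H → I.

Variance along critical path = 2.778 + 9.000 + 0.111 + 2.778 = 14.667; σ = 3.830 days.
D = μ + z·σ = 39 + 1.645·3.830 = 45.3 days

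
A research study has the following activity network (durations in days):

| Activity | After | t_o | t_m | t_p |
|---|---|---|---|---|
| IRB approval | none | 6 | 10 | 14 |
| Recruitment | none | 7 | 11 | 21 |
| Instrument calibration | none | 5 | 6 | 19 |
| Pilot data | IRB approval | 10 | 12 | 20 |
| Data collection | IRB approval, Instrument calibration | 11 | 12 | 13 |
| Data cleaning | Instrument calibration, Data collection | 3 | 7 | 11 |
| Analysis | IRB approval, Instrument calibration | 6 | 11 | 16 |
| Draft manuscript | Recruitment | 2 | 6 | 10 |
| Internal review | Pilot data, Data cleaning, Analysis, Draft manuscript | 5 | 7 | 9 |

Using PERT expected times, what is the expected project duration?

te_IRB approval = (6 + 4·10 + 14)/6 = 60/6 = 10
te_Recruitment = (7 + 4·11 + 21)/6 = 72/6 = 12
te_Instrument calibration = (5 + 4·6 + 19)/6 = 48/6 = 8
te_Pilot data = (10 + 4·12 + 20)/6 = 78/6 = 13
te_Data collection = (11 + 4·12 + 13)/6 = 72/6 = 12
te_Data cleaning = (3 + 4·7 + 11)/6 = 42/6 = 7
te_Analysis = (6 + 4·11 + 16)/6 = 66/6 = 11
te_Draft manuscript = (2 + 4·6 + 10)/6 = 36/6 = 6
te_Internal review = (5 + 4·7 + 9)/6 = 42/6 = 7

Forward pass:
ES_IRB approval = 0; EF_IRB approval = 10
ES_Recruitment = 0; EF_Recruitment = 12
ES_Instrument calibration = 0; EF_Instrument calibration = 8
ES_Pilot data = 10; EF_Pilot data = 10+13 = 23
ES_Data collection = max(EF_IRB approval=10, EF_Instrument calibration=8) = 10; EF_Data collection = 10+12 = 22
ES_Data cleaning = max(EF_Instrument calibration=8, EF_Data collection=22) = 22; EF_Data cleaning = 22+7 = 29
ES_Analysis = max(EF_IRB approval=10, EF_Instrument calibration=8) = 10; EF_Analysis = 10+11 = 21
ES_Draft manuscript = 12; EF_Draft manuscript = 12+6 = 18
ES_Internal review = max(EF_Pilot data=23, EF_Data cleaning=29, EF_Analysis=21, EF_Draft manuscript=18) = 29; EF_Internal review = 29+7 = 36
Expected project duration μ = 36 days. Critical path: IRB approval → Data collection → Data cleaning → Internal review.

36 days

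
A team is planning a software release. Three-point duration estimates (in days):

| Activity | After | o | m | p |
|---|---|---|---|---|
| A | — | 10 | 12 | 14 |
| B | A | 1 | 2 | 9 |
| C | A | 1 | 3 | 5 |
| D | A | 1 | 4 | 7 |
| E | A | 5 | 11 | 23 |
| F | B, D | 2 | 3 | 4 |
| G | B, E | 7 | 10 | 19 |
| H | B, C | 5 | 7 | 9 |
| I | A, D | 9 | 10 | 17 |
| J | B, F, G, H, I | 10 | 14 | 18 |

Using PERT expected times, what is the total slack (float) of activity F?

16 days

te_A = (10 + 4·12 + 14)/6 = 72/6 = 12
te_B = (1 + 4·2 + 9)/6 = 18/6 = 3
te_C = (1 + 4·3 + 5)/6 = 18/6 = 3
te_D = (1 + 4·4 + 7)/6 = 24/6 = 4
te_E = (5 + 4·11 + 23)/6 = 72/6 = 12
te_F = (2 + 4·3 + 4)/6 = 18/6 = 3
te_G = (7 + 4·10 + 19)/6 = 66/6 = 11
te_H = (5 + 4·7 + 9)/6 = 42/6 = 7
te_I = (9 + 4·10 + 17)/6 = 66/6 = 11
te_J = (10 + 4·14 + 18)/6 = 84/6 = 14

Forward pass:
ES_A = 0; EF_A = 12
ES_B = 12; EF_B = 12+3 = 15
ES_C = 12; EF_C = 12+3 = 15
ES_D = 12; EF_D = 12+4 = 16
ES_E = 12; EF_E = 12+12 = 24
ES_F = max(EF_B=15, EF_D=16) = 16; EF_F = 16+3 = 19
ES_G = max(EF_B=15, EF_E=24) = 24; EF_G = 24+11 = 35
ES_H = max(EF_B=15, EF_C=15) = 15; EF_H = 15+7 = 22
ES_I = max(EF_A=12, EF_D=16) = 16; EF_I = 16+11 = 27
ES_J = max(EF_B=15, EF_F=19, EF_G=35, EF_H=22, EF_I=27) = 35; EF_J = 35+14 = 49
Expected project duration μ = 49 days. Critical path: A → E → G → J.

Backward pass:
LF_J = 49; LS_J = 49−14 = 35
LF_I = LS_J = 35; LS_I = 35−11 = 24
LF_H = LS_J = 35; LS_H = 35−7 = 28
LF_G = LS_J = 35; LS_G = 35−11 = 24
LF_F = LS_J = 35; LS_F = 35−3 = 32
LF_E = LS_G = 24; LS_E = 24−12 = 12
LF_D = min(LS_F=32, LS_I=24) = 24; LS_D = 24−4 = 20
LF_C = LS_H = 28; LS_C = 28−3 = 25
LF_B = min(LS_F=32, LS_G=24, LS_H=28, LS_J=35) = 24; LS_B = 24−3 = 21
LF_A = min(LS_B=21, LS_C=25, LS_D=20, LS_E=12, LS_I=24) = 12; LS_A = 12−12 = 0
Slack_F = LS_F − ES_F = 32 − 16 = 16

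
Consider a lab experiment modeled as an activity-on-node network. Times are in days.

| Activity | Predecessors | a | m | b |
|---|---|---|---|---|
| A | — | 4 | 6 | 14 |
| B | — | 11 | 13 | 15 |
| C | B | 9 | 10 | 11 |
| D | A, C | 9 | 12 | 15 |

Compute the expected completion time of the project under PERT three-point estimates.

te_A = (4 + 4·6 + 14)/6 = 42/6 = 7
te_B = (11 + 4·13 + 15)/6 = 78/6 = 13
te_C = (9 + 4·10 + 11)/6 = 60/6 = 10
te_D = (9 + 4·12 + 15)/6 = 72/6 = 12

Forward pass:
ES_A = 0; EF_A = 7
ES_B = 0; EF_B = 13
ES_C = 13; EF_C = 13+10 = 23
ES_D = max(EF_A=7, EF_C=23) = 23; EF_D = 23+12 = 35
Expected project duration μ = 35 days. Critical path: B → C → D.

35 days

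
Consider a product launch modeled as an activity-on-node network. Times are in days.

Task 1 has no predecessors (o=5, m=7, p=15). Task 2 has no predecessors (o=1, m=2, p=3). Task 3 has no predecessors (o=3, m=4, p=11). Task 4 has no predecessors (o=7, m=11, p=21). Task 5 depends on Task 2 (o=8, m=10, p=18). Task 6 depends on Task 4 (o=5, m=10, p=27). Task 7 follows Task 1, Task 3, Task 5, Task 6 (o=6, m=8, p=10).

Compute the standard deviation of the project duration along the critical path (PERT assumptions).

4.40 days

te_Task 1 = (5 + 4·7 + 15)/6 = 48/6 = 8; σ²_Task 1 = ((15−5)/6)² = 2.778
te_Task 2 = (1 + 4·2 + 3)/6 = 12/6 = 2; σ²_Task 2 = ((3−1)/6)² = 0.111
te_Task 3 = (3 + 4·4 + 11)/6 = 30/6 = 5; σ²_Task 3 = ((11−3)/6)² = 1.778
te_Task 4 = (7 + 4·11 + 21)/6 = 72/6 = 12; σ²_Task 4 = ((21−7)/6)² = 5.444
te_Task 5 = (8 + 4·10 + 18)/6 = 66/6 = 11; σ²_Task 5 = ((18−8)/6)² = 2.778
te_Task 6 = (5 + 4·10 + 27)/6 = 72/6 = 12; σ²_Task 6 = ((27−5)/6)² = 13.444
te_Task 7 = (6 + 4·8 + 10)/6 = 48/6 = 8; σ²_Task 7 = ((10−6)/6)² = 0.444

Forward pass:
ES_Task 1 = 0; EF_Task 1 = 8
ES_Task 2 = 0; EF_Task 2 = 2
ES_Task 3 = 0; EF_Task 3 = 5
ES_Task 4 = 0; EF_Task 4 = 12
ES_Task 5 = 2; EF_Task 5 = 2+11 = 13
ES_Task 6 = 12; EF_Task 6 = 12+12 = 24
ES_Task 7 = max(EF_Task 1=8, EF_Task 3=5, EF_Task 5=13, EF_Task 6=24) = 24; EF_Task 7 = 24+8 = 32
Expected project duration μ = 32 days. Critical path: Task 4 → Task 6 → Task 7.

Variance along critical path = 5.444 + 13.444 + 0.444 = 19.333
σ = √19.333 = 4.397 days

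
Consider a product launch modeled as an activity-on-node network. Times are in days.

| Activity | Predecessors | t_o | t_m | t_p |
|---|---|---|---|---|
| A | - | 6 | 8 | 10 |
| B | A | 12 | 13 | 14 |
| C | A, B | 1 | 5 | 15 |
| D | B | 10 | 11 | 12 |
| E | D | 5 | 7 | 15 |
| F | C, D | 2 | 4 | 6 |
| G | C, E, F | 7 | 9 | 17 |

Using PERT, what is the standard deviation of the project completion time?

2.49 days

te_A = (6 + 4·8 + 10)/6 = 48/6 = 8; σ²_A = ((10−6)/6)² = 0.444
te_B = (12 + 4·13 + 14)/6 = 78/6 = 13; σ²_B = ((14−12)/6)² = 0.111
te_C = (1 + 4·5 + 15)/6 = 36/6 = 6; σ²_C = ((15−1)/6)² = 5.444
te_D = (10 + 4·11 + 12)/6 = 66/6 = 11; σ²_D = ((12−10)/6)² = 0.111
te_E = (5 + 4·7 + 15)/6 = 48/6 = 8; σ²_E = ((15−5)/6)² = 2.778
te_F = (2 + 4·4 + 6)/6 = 24/6 = 4; σ²_F = ((6−2)/6)² = 0.444
te_G = (7 + 4·9 + 17)/6 = 60/6 = 10; σ²_G = ((17−7)/6)² = 2.778

Forward pass:
ES_A = 0; EF_A = 8
ES_B = 8; EF_B = 8+13 = 21
ES_C = max(EF_A=8, EF_B=21) = 21; EF_C = 21+6 = 27
ES_D = 21; EF_D = 21+11 = 32
ES_E = 32; EF_E = 32+8 = 40
ES_F = max(EF_C=27, EF_D=32) = 32; EF_F = 32+4 = 36
ES_G = max(EF_C=27, EF_E=40, EF_F=36) = 40; EF_G = 40+10 = 50
Expected project duration μ = 50 days. Critical path: A → B → D → E → G.

Variance along critical path = 0.444 + 0.111 + 0.111 + 2.778 + 2.778 = 6.222
σ = √6.222 = 2.494 days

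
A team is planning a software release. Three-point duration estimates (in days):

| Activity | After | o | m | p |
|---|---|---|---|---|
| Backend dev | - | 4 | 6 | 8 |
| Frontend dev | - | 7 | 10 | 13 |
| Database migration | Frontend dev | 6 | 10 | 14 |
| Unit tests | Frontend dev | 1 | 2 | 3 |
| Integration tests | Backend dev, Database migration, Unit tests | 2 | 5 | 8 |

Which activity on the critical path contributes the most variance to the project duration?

Database migration

te_Backend dev = (4 + 4·6 + 8)/6 = 36/6 = 6; σ²_Backend dev = ((8−4)/6)² = 0.444
te_Frontend dev = (7 + 4·10 + 13)/6 = 60/6 = 10; σ²_Frontend dev = ((13−7)/6)² = 1.000
te_Database migration = (6 + 4·10 + 14)/6 = 60/6 = 10; σ²_Database migration = ((14−6)/6)² = 1.778
te_Unit tests = (1 + 4·2 + 3)/6 = 12/6 = 2; σ²_Unit tests = ((3−1)/6)² = 0.111
te_Integration tests = (2 + 4·5 + 8)/6 = 30/6 = 5; σ²_Integration tests = ((8−2)/6)² = 1.000

Forward pass:
ES_Backend dev = 0; EF_Backend dev = 6
ES_Frontend dev = 0; EF_Frontend dev = 10
ES_Database migration = 10; EF_Database migration = 10+10 = 20
ES_Unit tests = 10; EF_Unit tests = 10+2 = 12
ES_Integration tests = max(EF_Backend dev=6, EF_Database migration=20, EF_Unit tests=12) = 20; EF_Integration tests = 20+5 = 25
Expected project duration μ = 25 days. Critical path: Frontend dev → Database migration → Integration tests.

Variances on critical path: σ²_Frontend dev=1.000, σ²_Database migration=1.778, σ²_Integration tests=1.000.
Largest is σ²_Database migration = 1.778.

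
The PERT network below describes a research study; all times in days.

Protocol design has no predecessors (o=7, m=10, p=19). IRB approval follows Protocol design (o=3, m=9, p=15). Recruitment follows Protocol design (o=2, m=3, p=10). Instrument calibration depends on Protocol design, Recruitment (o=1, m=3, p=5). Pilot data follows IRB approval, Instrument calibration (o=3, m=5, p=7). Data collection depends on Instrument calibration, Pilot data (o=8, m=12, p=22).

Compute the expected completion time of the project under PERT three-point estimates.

te_Protocol design = (7 + 4·10 + 19)/6 = 66/6 = 11
te_IRB approval = (3 + 4·9 + 15)/6 = 54/6 = 9
te_Recruitment = (2 + 4·3 + 10)/6 = 24/6 = 4
te_Instrument calibration = (1 + 4·3 + 5)/6 = 18/6 = 3
te_Pilot data = (3 + 4·5 + 7)/6 = 30/6 = 5
te_Data collection = (8 + 4·12 + 22)/6 = 78/6 = 13

Forward pass:
ES_Protocol design = 0; EF_Protocol design = 11
ES_IRB approval = 11; EF_IRB approval = 11+9 = 20
ES_Recruitment = 11; EF_Recruitment = 11+4 = 15
ES_Instrument calibration = max(EF_Protocol design=11, EF_Recruitment=15) = 15; EF_Instrument calibration = 15+3 = 18
ES_Pilot data = max(EF_IRB approval=20, EF_Instrument calibration=18) = 20; EF_Pilot data = 20+5 = 25
ES_Data collection = max(EF_Instrument calibration=18, EF_Pilot data=25) = 25; EF_Data collection = 25+13 = 38
Expected project duration μ = 38 days. Critical path: Protocol design → IRB approval → Pilot data → Data collection.

38 days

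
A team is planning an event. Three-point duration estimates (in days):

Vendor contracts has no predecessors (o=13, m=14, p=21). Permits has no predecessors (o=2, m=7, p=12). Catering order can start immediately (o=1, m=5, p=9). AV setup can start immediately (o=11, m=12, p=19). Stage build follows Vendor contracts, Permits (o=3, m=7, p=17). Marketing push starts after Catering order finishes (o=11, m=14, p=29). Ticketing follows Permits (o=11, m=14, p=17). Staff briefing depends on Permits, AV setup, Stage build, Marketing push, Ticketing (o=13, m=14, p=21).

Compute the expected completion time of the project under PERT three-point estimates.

te_Vendor contracts = (13 + 4·14 + 21)/6 = 90/6 = 15
te_Permits = (2 + 4·7 + 12)/6 = 42/6 = 7
te_Catering order = (1 + 4·5 + 9)/6 = 30/6 = 5
te_AV setup = (11 + 4·12 + 19)/6 = 78/6 = 13
te_Stage build = (3 + 4·7 + 17)/6 = 48/6 = 8
te_Marketing push = (11 + 4·14 + 29)/6 = 96/6 = 16
te_Ticketing = (11 + 4·14 + 17)/6 = 84/6 = 14
te_Staff briefing = (13 + 4·14 + 21)/6 = 90/6 = 15

Forward pass:
ES_Vendor contracts = 0; EF_Vendor contracts = 15
ES_Permits = 0; EF_Permits = 7
ES_Catering order = 0; EF_Catering order = 5
ES_AV setup = 0; EF_AV setup = 13
ES_Stage build = max(EF_Vendor contracts=15, EF_Permits=7) = 15; EF_Stage build = 15+8 = 23
ES_Marketing push = 5; EF_Marketing push = 5+16 = 21
ES_Ticketing = 7; EF_Ticketing = 7+14 = 21
ES_Staff briefing = max(EF_Permits=7, EF_AV setup=13, EF_Stage build=23, EF_Marketing push=21, EF_Ticketing=21) = 23; EF_Staff briefing = 23+15 = 38
Expected project duration μ = 38 days. Critical path: Vendor contracts → Stage build → Staff briefing.

38 days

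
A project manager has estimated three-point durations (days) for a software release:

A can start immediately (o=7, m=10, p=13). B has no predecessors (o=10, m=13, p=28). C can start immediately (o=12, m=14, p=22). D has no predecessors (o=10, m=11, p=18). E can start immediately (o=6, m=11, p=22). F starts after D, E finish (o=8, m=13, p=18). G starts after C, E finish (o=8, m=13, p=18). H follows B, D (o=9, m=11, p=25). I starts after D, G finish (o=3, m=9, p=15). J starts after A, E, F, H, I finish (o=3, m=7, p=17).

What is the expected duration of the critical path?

te_A = (7 + 4·10 + 13)/6 = 60/6 = 10
te_B = (10 + 4·13 + 28)/6 = 90/6 = 15
te_C = (12 + 4·14 + 22)/6 = 90/6 = 15
te_D = (10 + 4·11 + 18)/6 = 72/6 = 12
te_E = (6 + 4·11 + 22)/6 = 72/6 = 12
te_F = (8 + 4·13 + 18)/6 = 78/6 = 13
te_G = (8 + 4·13 + 18)/6 = 78/6 = 13
te_H = (9 + 4·11 + 25)/6 = 78/6 = 13
te_I = (3 + 4·9 + 15)/6 = 54/6 = 9
te_J = (3 + 4·7 + 17)/6 = 48/6 = 8

Forward pass:
ES_A = 0; EF_A = 10
ES_B = 0; EF_B = 15
ES_C = 0; EF_C = 15
ES_D = 0; EF_D = 12
ES_E = 0; EF_E = 12
ES_F = max(EF_D=12, EF_E=12) = 12; EF_F = 12+13 = 25
ES_G = max(EF_C=15, EF_E=12) = 15; EF_G = 15+13 = 28
ES_H = max(EF_B=15, EF_D=12) = 15; EF_H = 15+13 = 28
ES_I = max(EF_D=12, EF_G=28) = 28; EF_I = 28+9 = 37
ES_J = max(EF_A=10, EF_E=12, EF_F=25, EF_H=28, EF_I=37) = 37; EF_J = 37+8 = 45
Expected project duration μ = 45 days. Critical path: C → G → I → J.

45 days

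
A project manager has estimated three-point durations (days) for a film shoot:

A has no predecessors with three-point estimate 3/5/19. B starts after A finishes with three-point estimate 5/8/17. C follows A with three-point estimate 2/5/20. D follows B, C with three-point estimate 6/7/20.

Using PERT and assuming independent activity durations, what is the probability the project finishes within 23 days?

te_A = (3 + 4·5 + 19)/6 = 42/6 = 7; σ²_A = ((19−3)/6)² = 7.111
te_B = (5 + 4·8 + 17)/6 = 54/6 = 9; σ²_B = ((17−5)/6)² = 4.000
te_C = (2 + 4·5 + 20)/6 = 42/6 = 7; σ²_C = ((20−2)/6)² = 9.000
te_D = (6 + 4·7 + 20)/6 = 54/6 = 9; σ²_D = ((20−6)/6)² = 5.444

Forward pass:
ES_A = 0; EF_A = 7
ES_B = 7; EF_B = 7+9 = 16
ES_C = 7; EF_C = 7+7 = 14
ES_D = max(EF_B=16, EF_C=14) = 16; EF_D = 16+9 = 25
Expected project duration μ = 25 days. Critical path: A → B → D.

Variance along critical path = 7.111 + 4.000 + 5.444 = 16.556; σ = √16.556 = 4.069 days.
Z = (23 − 25) / 4.069 = -0.492
P(T ≤ 23) = Φ(-0.492) ≈ 0.312

0.312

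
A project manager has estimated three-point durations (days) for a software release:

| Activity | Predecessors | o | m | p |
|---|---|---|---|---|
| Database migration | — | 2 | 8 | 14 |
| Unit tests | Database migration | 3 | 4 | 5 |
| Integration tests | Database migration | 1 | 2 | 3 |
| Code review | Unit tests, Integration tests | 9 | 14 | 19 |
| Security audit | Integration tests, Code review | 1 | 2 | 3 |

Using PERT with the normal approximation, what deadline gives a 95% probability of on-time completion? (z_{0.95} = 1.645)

32.4 days

te_Database migration = (2 + 4·8 + 14)/6 = 48/6 = 8; σ²_Database migration = ((14−2)/6)² = 4.000
te_Unit tests = (3 + 4·4 + 5)/6 = 24/6 = 4; σ²_Unit tests = ((5−3)/6)² = 0.111
te_Integration tests = (1 + 4·2 + 3)/6 = 12/6 = 2; σ²_Integration tests = ((3−1)/6)² = 0.111
te_Code review = (9 + 4·14 + 19)/6 = 84/6 = 14; σ²_Code review = ((19−9)/6)² = 2.778
te_Security audit = (1 + 4·2 + 3)/6 = 12/6 = 2; σ²_Security audit = ((3−1)/6)² = 0.111

Forward pass:
ES_Database migration = 0; EF_Database migration = 8
ES_Unit tests = 8; EF_Unit tests = 8+4 = 12
ES_Integration tests = 8; EF_Integration tests = 8+2 = 10
ES_Code review = max(EF_Unit tests=12, EF_Integration tests=10) = 12; EF_Code review = 12+14 = 26
ES_Security audit = max(EF_Integration tests=10, EF_Code review=26) = 26; EF_Security audit = 26+2 = 28
Expected project duration μ = 28 days. Critical path: Database migration → Unit tests → Code review → Security audit.

Variance along critical path = 4.000 + 0.111 + 2.778 + 0.111 = 7.000; σ = 2.646 days.
D = μ + z·σ = 28 + 1.645·2.646 = 32.4 days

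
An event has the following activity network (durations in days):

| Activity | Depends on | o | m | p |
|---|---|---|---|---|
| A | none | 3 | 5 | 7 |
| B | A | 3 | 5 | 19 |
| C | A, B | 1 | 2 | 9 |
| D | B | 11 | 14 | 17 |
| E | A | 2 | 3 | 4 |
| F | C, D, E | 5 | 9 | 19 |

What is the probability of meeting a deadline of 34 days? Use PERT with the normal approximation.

te_A = (3 + 4·5 + 7)/6 = 30/6 = 5; σ²_A = ((7−3)/6)² = 0.444
te_B = (3 + 4·5 + 19)/6 = 42/6 = 7; σ²_B = ((19−3)/6)² = 7.111
te_C = (1 + 4·2 + 9)/6 = 18/6 = 3; σ²_C = ((9−1)/6)² = 1.778
te_D = (11 + 4·14 + 17)/6 = 84/6 = 14; σ²_D = ((17−11)/6)² = 1.000
te_E = (2 + 4·3 + 4)/6 = 18/6 = 3; σ²_E = ((4−2)/6)² = 0.111
te_F = (5 + 4·9 + 19)/6 = 60/6 = 10; σ²_F = ((19−5)/6)² = 5.444

Forward pass:
ES_A = 0; EF_A = 5
ES_B = 5; EF_B = 5+7 = 12
ES_C = max(EF_A=5, EF_B=12) = 12; EF_C = 12+3 = 15
ES_D = 12; EF_D = 12+14 = 26
ES_E = 5; EF_E = 5+3 = 8
ES_F = max(EF_C=15, EF_D=26, EF_E=8) = 26; EF_F = 26+10 = 36
Expected project duration μ = 36 days. Critical path: A → B → D → F.

Variance along critical path = 0.444 + 7.111 + 1.000 + 5.444 = 14.000; σ = √14.000 = 3.742 days.
Z = (34 − 36) / 3.742 = -0.535
P(T ≤ 34) = Φ(-0.535) ≈ 0.296

0.296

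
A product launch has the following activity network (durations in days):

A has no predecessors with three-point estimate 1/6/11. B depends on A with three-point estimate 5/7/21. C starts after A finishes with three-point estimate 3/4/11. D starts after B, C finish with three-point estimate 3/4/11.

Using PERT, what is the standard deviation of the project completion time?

te_A = (1 + 4·6 + 11)/6 = 36/6 = 6; σ²_A = ((11−1)/6)² = 2.778
te_B = (5 + 4·7 + 21)/6 = 54/6 = 9; σ²_B = ((21−5)/6)² = 7.111
te_C = (3 + 4·4 + 11)/6 = 30/6 = 5; σ²_C = ((11−3)/6)² = 1.778
te_D = (3 + 4·4 + 11)/6 = 30/6 = 5; σ²_D = ((11−3)/6)² = 1.778

Forward pass:
ES_A = 0; EF_A = 6
ES_B = 6; EF_B = 6+9 = 15
ES_C = 6; EF_C = 6+5 = 11
ES_D = max(EF_B=15, EF_C=11) = 15; EF_D = 15+5 = 20
Expected project duration μ = 20 days. Critical path: A → B → D.

Variance along critical path = 2.778 + 7.111 + 1.778 = 11.667
σ = √11.667 = 3.416 days

3.42 days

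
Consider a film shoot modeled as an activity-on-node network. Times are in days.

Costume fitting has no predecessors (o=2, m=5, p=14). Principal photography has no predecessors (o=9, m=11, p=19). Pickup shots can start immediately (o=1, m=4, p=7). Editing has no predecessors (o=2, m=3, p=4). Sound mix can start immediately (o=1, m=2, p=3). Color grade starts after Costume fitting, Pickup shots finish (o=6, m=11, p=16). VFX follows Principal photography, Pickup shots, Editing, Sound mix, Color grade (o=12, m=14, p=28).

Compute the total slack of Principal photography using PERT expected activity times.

5 days

te_Costume fitting = (2 + 4·5 + 14)/6 = 36/6 = 6
te_Principal photography = (9 + 4·11 + 19)/6 = 72/6 = 12
te_Pickup shots = (1 + 4·4 + 7)/6 = 24/6 = 4
te_Editing = (2 + 4·3 + 4)/6 = 18/6 = 3
te_Sound mix = (1 + 4·2 + 3)/6 = 12/6 = 2
te_Color grade = (6 + 4·11 + 16)/6 = 66/6 = 11
te_VFX = (12 + 4·14 + 28)/6 = 96/6 = 16

Forward pass:
ES_Costume fitting = 0; EF_Costume fitting = 6
ES_Principal photography = 0; EF_Principal photography = 12
ES_Pickup shots = 0; EF_Pickup shots = 4
ES_Editing = 0; EF_Editing = 3
ES_Sound mix = 0; EF_Sound mix = 2
ES_Color grade = max(EF_Costume fitting=6, EF_Pickup shots=4) = 6; EF_Color grade = 6+11 = 17
ES_VFX = max(EF_Principal photography=12, EF_Pickup shots=4, EF_Editing=3, EF_Sound mix=2, EF_Color grade=17) = 17; EF_VFX = 17+16 = 33
Expected project duration μ = 33 days. Critical path: Costume fitting → Color grade → VFX.

Backward pass:
LF_VFX = 33; LS_VFX = 33−16 = 17
LF_Color grade = LS_VFX = 17; LS_Color grade = 17−11 = 6
LF_Sound mix = LS_VFX = 17; LS_Sound mix = 17−2 = 15
LF_Editing = LS_VFX = 17; LS_Editing = 17−3 = 14
LF_Pickup shots = min(LS_Color grade=6, LS_VFX=17) = 6; LS_Pickup shots = 6−4 = 2
LF_Principal photography = LS_VFX = 17; LS_Principal photography = 17−12 = 5
LF_Costume fitting = LS_Color grade = 6; LS_Costume fitting = 6−6 = 0
Slack_Principal photography = LS_Principal photography − ES_Principal photography = 5 − 0 = 5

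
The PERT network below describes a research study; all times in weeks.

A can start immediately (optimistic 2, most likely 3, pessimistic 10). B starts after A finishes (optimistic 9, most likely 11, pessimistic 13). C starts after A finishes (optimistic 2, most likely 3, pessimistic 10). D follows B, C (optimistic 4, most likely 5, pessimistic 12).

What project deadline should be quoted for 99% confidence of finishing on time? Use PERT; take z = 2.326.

te_A = (2 + 4·3 + 10)/6 = 24/6 = 4; σ²_A = ((10−2)/6)² = 1.778
te_B = (9 + 4·11 + 13)/6 = 66/6 = 11; σ²_B = ((13−9)/6)² = 0.444
te_C = (2 + 4·3 + 10)/6 = 24/6 = 4; σ²_C = ((10−2)/6)² = 1.778
te_D = (4 + 4·5 + 12)/6 = 36/6 = 6; σ²_D = ((12−4)/6)² = 1.778

Forward pass:
ES_A = 0; EF_A = 4
ES_B = 4; EF_B = 4+11 = 15
ES_C = 4; EF_C = 4+4 = 8
ES_D = max(EF_B=15, EF_C=8) = 15; EF_D = 15+6 = 21
Expected project duration μ = 21 weeks. Critical path: A → B → D.

Variance along critical path = 1.778 + 0.444 + 1.778 = 4.000; σ = 2.000 weeks.
D = μ + z·σ = 21 + 2.326·2.000 = 25.7 weeks

25.7 weeks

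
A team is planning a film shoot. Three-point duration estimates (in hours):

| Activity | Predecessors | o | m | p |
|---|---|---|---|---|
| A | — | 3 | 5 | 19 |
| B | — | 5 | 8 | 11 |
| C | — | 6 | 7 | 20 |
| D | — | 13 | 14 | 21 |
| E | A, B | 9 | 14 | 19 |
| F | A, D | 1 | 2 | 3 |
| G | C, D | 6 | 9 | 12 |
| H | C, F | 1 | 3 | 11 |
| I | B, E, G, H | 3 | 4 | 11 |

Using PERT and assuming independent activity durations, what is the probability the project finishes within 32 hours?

te_A = (3 + 4·5 + 19)/6 = 42/6 = 7; σ²_A = ((19−3)/6)² = 7.111
te_B = (5 + 4·8 + 11)/6 = 48/6 = 8; σ²_B = ((11−5)/6)² = 1.000
te_C = (6 + 4·7 + 20)/6 = 54/6 = 9; σ²_C = ((20−6)/6)² = 5.444
te_D = (13 + 4·14 + 21)/6 = 90/6 = 15; σ²_D = ((21−13)/6)² = 1.778
te_E = (9 + 4·14 + 19)/6 = 84/6 = 14; σ²_E = ((19−9)/6)² = 2.778
te_F = (1 + 4·2 + 3)/6 = 12/6 = 2; σ²_F = ((3−1)/6)² = 0.111
te_G = (6 + 4·9 + 12)/6 = 54/6 = 9; σ²_G = ((12−6)/6)² = 1.000
te_H = (1 + 4·3 + 11)/6 = 24/6 = 4; σ²_H = ((11−1)/6)² = 2.778
te_I = (3 + 4·4 + 11)/6 = 30/6 = 5; σ²_I = ((11−3)/6)² = 1.778

Forward pass:
ES_A = 0; EF_A = 7
ES_B = 0; EF_B = 8
ES_C = 0; EF_C = 9
ES_D = 0; EF_D = 15
ES_E = max(EF_A=7, EF_B=8) = 8; EF_E = 8+14 = 22
ES_F = max(EF_A=7, EF_D=15) = 15; EF_F = 15+2 = 17
ES_G = max(EF_C=9, EF_D=15) = 15; EF_G = 15+9 = 24
ES_H = max(EF_C=9, EF_F=17) = 17; EF_H = 17+4 = 21
ES_I = max(EF_B=8, EF_E=22, EF_G=24, EF_H=21) = 24; EF_I = 24+5 = 29
Expected project duration μ = 29 hours. Critical path: D → G → I.

Variance along critical path = 1.778 + 1.000 + 1.778 = 4.556; σ = √4.556 = 2.134 hours.
Z = (32 − 29) / 2.134 = 1.406
P(T ≤ 32) = Φ(1.406) ≈ 0.920

0.920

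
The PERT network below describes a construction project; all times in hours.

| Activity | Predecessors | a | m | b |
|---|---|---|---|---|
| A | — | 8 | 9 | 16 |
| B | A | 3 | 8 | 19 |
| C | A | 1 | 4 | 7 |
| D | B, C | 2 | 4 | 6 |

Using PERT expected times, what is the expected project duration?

te_A = (8 + 4·9 + 16)/6 = 60/6 = 10
te_B = (3 + 4·8 + 19)/6 = 54/6 = 9
te_C = (1 + 4·4 + 7)/6 = 24/6 = 4
te_D = (2 + 4·4 + 6)/6 = 24/6 = 4

Forward pass:
ES_A = 0; EF_A = 10
ES_B = 10; EF_B = 10+9 = 19
ES_C = 10; EF_C = 10+4 = 14
ES_D = max(EF_B=19, EF_C=14) = 19; EF_D = 19+4 = 23
Expected project duration μ = 23 hours. Critical path: A → B → D.

23 hours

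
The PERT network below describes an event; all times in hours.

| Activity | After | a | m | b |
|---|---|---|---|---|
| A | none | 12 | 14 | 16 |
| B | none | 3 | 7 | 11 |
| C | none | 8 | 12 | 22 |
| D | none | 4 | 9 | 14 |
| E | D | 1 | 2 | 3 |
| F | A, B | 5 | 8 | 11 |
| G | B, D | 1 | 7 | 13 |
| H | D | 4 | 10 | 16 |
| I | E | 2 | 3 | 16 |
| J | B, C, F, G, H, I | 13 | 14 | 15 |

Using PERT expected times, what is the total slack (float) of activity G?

6 hours

te_A = (12 + 4·14 + 16)/6 = 84/6 = 14
te_B = (3 + 4·7 + 11)/6 = 42/6 = 7
te_C = (8 + 4·12 + 22)/6 = 78/6 = 13
te_D = (4 + 4·9 + 14)/6 = 54/6 = 9
te_E = (1 + 4·2 + 3)/6 = 12/6 = 2
te_F = (5 + 4·8 + 11)/6 = 48/6 = 8
te_G = (1 + 4·7 + 13)/6 = 42/6 = 7
te_H = (4 + 4·10 + 16)/6 = 60/6 = 10
te_I = (2 + 4·3 + 16)/6 = 30/6 = 5
te_J = (13 + 4·14 + 15)/6 = 84/6 = 14

Forward pass:
ES_A = 0; EF_A = 14
ES_B = 0; EF_B = 7
ES_C = 0; EF_C = 13
ES_D = 0; EF_D = 9
ES_E = 9; EF_E = 9+2 = 11
ES_F = max(EF_A=14, EF_B=7) = 14; EF_F = 14+8 = 22
ES_G = max(EF_B=7, EF_D=9) = 9; EF_G = 9+7 = 16
ES_H = 9; EF_H = 9+10 = 19
ES_I = 11; EF_I = 11+5 = 16
ES_J = max(EF_B=7, EF_C=13, EF_F=22, EF_G=16, EF_H=19, EF_I=16) = 22; EF_J = 22+14 = 36
Expected project duration μ = 36 hours. Critical path: A → F → J.

Backward pass:
LF_J = 36; LS_J = 36−14 = 22
LF_I = LS_J = 22; LS_I = 22−5 = 17
LF_H = LS_J = 22; LS_H = 22−10 = 12
LF_G = LS_J = 22; LS_G = 22−7 = 15
LF_F = LS_J = 22; LS_F = 22−8 = 14
LF_E = LS_I = 17; LS_E = 17−2 = 15
LF_D = min(LS_E=15, LS_G=15, LS_H=12) = 12; LS_D = 12−9 = 3
LF_C = LS_J = 22; LS_C = 22−13 = 9
LF_B = min(LS_F=14, LS_G=15, LS_J=22) = 14; LS_B = 14−7 = 7
LF_A = LS_F = 14; LS_A = 14−14 = 0
Slack_G = LS_G − ES_G = 15 − 9 = 6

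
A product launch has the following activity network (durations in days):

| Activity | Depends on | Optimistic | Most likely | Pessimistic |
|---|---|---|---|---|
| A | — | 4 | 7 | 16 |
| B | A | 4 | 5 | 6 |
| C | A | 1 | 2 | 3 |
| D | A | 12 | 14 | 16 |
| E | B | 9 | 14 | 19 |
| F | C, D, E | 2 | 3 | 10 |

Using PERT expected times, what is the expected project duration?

te_A = (4 + 4·7 + 16)/6 = 48/6 = 8
te_B = (4 + 4·5 + 6)/6 = 30/6 = 5
te_C = (1 + 4·2 + 3)/6 = 12/6 = 2
te_D = (12 + 4·14 + 16)/6 = 84/6 = 14
te_E = (9 + 4·14 + 19)/6 = 84/6 = 14
te_F = (2 + 4·3 + 10)/6 = 24/6 = 4

Forward pass:
ES_A = 0; EF_A = 8
ES_B = 8; EF_B = 8+5 = 13
ES_C = 8; EF_C = 8+2 = 10
ES_D = 8; EF_D = 8+14 = 22
ES_E = 13; EF_E = 13+14 = 27
ES_F = max(EF_C=10, EF_D=22, EF_E=27) = 27; EF_F = 27+4 = 31
Expected project duration μ = 31 days. Critical path: A → B → E → F.

31 days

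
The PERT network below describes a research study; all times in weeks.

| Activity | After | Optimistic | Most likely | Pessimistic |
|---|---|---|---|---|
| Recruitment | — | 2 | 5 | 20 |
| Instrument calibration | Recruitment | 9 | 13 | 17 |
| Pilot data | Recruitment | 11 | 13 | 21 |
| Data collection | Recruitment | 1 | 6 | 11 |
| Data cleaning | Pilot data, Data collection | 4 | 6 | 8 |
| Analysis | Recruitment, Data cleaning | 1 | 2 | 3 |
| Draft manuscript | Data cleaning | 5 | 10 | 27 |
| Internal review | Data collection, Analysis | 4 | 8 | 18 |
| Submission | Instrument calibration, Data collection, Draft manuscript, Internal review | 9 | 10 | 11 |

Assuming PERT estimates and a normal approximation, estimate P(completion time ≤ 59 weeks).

te_Recruitment = (2 + 4·5 + 20)/6 = 42/6 = 7; σ²_Recruitment = ((20−2)/6)² = 9.000
te_Instrument calibration = (9 + 4·13 + 17)/6 = 78/6 = 13; σ²_Instrument calibration = ((17−9)/6)² = 1.778
te_Pilot data = (11 + 4·13 + 21)/6 = 84/6 = 14; σ²_Pilot data = ((21−11)/6)² = 2.778
te_Data collection = (1 + 4·6 + 11)/6 = 36/6 = 6; σ²_Data collection = ((11−1)/6)² = 2.778
te_Data cleaning = (4 + 4·6 + 8)/6 = 36/6 = 6; σ²_Data cleaning = ((8−4)/6)² = 0.444
te_Analysis = (1 + 4·2 + 3)/6 = 12/6 = 2; σ²_Analysis = ((3−1)/6)² = 0.111
te_Draft manuscript = (5 + 4·10 + 27)/6 = 72/6 = 12; σ²_Draft manuscript = ((27−5)/6)² = 13.444
te_Internal review = (4 + 4·8 + 18)/6 = 54/6 = 9; σ²_Internal review = ((18−4)/6)² = 5.444
te_Submission = (9 + 4·10 + 11)/6 = 60/6 = 10; σ²_Submission = ((11−9)/6)² = 0.111

Forward pass:
ES_Recruitment = 0; EF_Recruitment = 7
ES_Instrument calibration = 7; EF_Instrument calibration = 7+13 = 20
ES_Pilot data = 7; EF_Pilot data = 7+14 = 21
ES_Data collection = 7; EF_Data collection = 7+6 = 13
ES_Data cleaning = max(EF_Pilot data=21, EF_Data collection=13) = 21; EF_Data cleaning = 21+6 = 27
ES_Analysis = max(EF_Recruitment=7, EF_Data cleaning=27) = 27; EF_Analysis = 27+2 = 29
ES_Draft manuscript = 27; EF_Draft manuscript = 27+12 = 39
ES_Internal review = max(EF_Data collection=13, EF_Analysis=29) = 29; EF_Internal review = 29+9 = 38
ES_Submission = max(EF_Instrument calibration=20, EF_Data collection=13, EF_Draft manuscript=39, EF_Internal review=38) = 39; EF_Submission = 39+10 = 49
Expected project duration μ = 49 weeks. Critical path: Recruitment → Pilot data → Data cleaning → Draft manuscript → Submission.

Variance along critical path = 9.000 + 2.778 + 0.444 + 13.444 + 0.111 = 25.778; σ = √25.778 = 5.077 weeks.
Z = (59 − 49) / 5.077 = 1.970
P(T ≤ 59) = Φ(1.970) ≈ 0.976

0.976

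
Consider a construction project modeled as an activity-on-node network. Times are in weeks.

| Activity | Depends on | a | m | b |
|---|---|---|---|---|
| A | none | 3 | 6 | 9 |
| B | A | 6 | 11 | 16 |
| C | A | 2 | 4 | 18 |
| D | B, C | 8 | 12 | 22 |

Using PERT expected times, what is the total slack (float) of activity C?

te_A = (3 + 4·6 + 9)/6 = 36/6 = 6
te_B = (6 + 4·11 + 16)/6 = 66/6 = 11
te_C = (2 + 4·4 + 18)/6 = 36/6 = 6
te_D = (8 + 4·12 + 22)/6 = 78/6 = 13

Forward pass:
ES_A = 0; EF_A = 6
ES_B = 6; EF_B = 6+11 = 17
ES_C = 6; EF_C = 6+6 = 12
ES_D = max(EF_B=17, EF_C=12) = 17; EF_D = 17+13 = 30
Expected project duration μ = 30 weeks. Critical path: A → B → D.

Backward pass:
LF_D = 30; LS_D = 30−13 = 17
LF_C = LS_D = 17; LS_C = 17−6 = 11
LF_B = LS_D = 17; LS_B = 17−11 = 6
LF_A = min(LS_B=6, LS_C=11) = 6; LS_A = 6−6 = 0
Slack_C = LS_C − ES_C = 11 − 6 = 5

5 weeks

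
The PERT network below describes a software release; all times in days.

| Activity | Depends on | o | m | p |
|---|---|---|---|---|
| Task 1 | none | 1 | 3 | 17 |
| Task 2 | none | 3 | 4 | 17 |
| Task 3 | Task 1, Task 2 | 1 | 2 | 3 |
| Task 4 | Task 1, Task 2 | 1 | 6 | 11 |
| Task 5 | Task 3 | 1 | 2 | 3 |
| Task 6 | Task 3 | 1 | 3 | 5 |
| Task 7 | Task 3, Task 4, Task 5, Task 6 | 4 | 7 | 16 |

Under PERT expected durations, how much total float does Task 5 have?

2 days

te_Task 1 = (1 + 4·3 + 17)/6 = 30/6 = 5
te_Task 2 = (3 + 4·4 + 17)/6 = 36/6 = 6
te_Task 3 = (1 + 4·2 + 3)/6 = 12/6 = 2
te_Task 4 = (1 + 4·6 + 11)/6 = 36/6 = 6
te_Task 5 = (1 + 4·2 + 3)/6 = 12/6 = 2
te_Task 6 = (1 + 4·3 + 5)/6 = 18/6 = 3
te_Task 7 = (4 + 4·7 + 16)/6 = 48/6 = 8

Forward pass:
ES_Task 1 = 0; EF_Task 1 = 5
ES_Task 2 = 0; EF_Task 2 = 6
ES_Task 3 = max(EF_Task 1=5, EF_Task 2=6) = 6; EF_Task 3 = 6+2 = 8
ES_Task 4 = max(EF_Task 1=5, EF_Task 2=6) = 6; EF_Task 4 = 6+6 = 12
ES_Task 5 = 8; EF_Task 5 = 8+2 = 10
ES_Task 6 = 8; EF_Task 6 = 8+3 = 11
ES_Task 7 = max(EF_Task 3=8, EF_Task 4=12, EF_Task 5=10, EF_Task 6=11) = 12; EF_Task 7 = 12+8 = 20
Expected project duration μ = 20 days. Critical path: Task 2 → Task 4 → Task 7.

Backward pass:
LF_Task 7 = 20; LS_Task 7 = 20−8 = 12
LF_Task 6 = LS_Task 7 = 12; LS_Task 6 = 12−3 = 9
LF_Task 5 = LS_Task 7 = 12; LS_Task 5 = 12−2 = 10
LF_Task 4 = LS_Task 7 = 12; LS_Task 4 = 12−6 = 6
LF_Task 3 = min(LS_Task 5=10, LS_Task 6=9, LS_Task 7=12) = 9; LS_Task 3 = 9−2 = 7
LF_Task 2 = min(LS_Task 3=7, LS_Task 4=6) = 6; LS_Task 2 = 6−6 = 0
LF_Task 1 = min(LS_Task 3=7, LS_Task 4=6) = 6; LS_Task 1 = 6−5 = 1
Slack_Task 5 = LS_Task 5 − ES_Task 5 = 10 − 8 = 2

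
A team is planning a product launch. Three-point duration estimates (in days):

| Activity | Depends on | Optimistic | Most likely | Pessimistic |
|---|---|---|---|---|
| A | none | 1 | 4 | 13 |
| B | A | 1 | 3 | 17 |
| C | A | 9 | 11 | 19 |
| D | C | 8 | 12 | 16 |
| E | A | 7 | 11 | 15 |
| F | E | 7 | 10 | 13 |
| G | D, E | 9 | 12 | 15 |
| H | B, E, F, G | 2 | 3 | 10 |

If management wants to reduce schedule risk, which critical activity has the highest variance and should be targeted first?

te_A = (1 + 4·4 + 13)/6 = 30/6 = 5; σ²_A = ((13−1)/6)² = 4.000
te_B = (1 + 4·3 + 17)/6 = 30/6 = 5; σ²_B = ((17−1)/6)² = 7.111
te_C = (9 + 4·11 + 19)/6 = 72/6 = 12; σ²_C = ((19−9)/6)² = 2.778
te_D = (8 + 4·12 + 16)/6 = 72/6 = 12; σ²_D = ((16−8)/6)² = 1.778
te_E = (7 + 4·11 + 15)/6 = 66/6 = 11; σ²_E = ((15−7)/6)² = 1.778
te_F = (7 + 4·10 + 13)/6 = 60/6 = 10; σ²_F = ((13−7)/6)² = 1.000
te_G = (9 + 4·12 + 15)/6 = 72/6 = 12; σ²_G = ((15−9)/6)² = 1.000
te_H = (2 + 4·3 + 10)/6 = 24/6 = 4; σ²_H = ((10−2)/6)² = 1.778

Forward pass:
ES_A = 0; EF_A = 5
ES_B = 5; EF_B = 5+5 = 10
ES_C = 5; EF_C = 5+12 = 17
ES_D = 17; EF_D = 17+12 = 29
ES_E = 5; EF_E = 5+11 = 16
ES_F = 16; EF_F = 16+10 = 26
ES_G = max(EF_D=29, EF_E=16) = 29; EF_G = 29+12 = 41
ES_H = max(EF_B=10, EF_E=16, EF_F=26, EF_G=41) = 41; EF_H = 41+4 = 45
Expected project duration μ = 45 days. Critical path: A → C → D → G → H.

Variances on critical path: σ²_A=4.000, σ²_C=2.778, σ²_D=1.778, σ²_G=1.000, σ²_H=1.778.
Largest is σ²_A = 4.000.

A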